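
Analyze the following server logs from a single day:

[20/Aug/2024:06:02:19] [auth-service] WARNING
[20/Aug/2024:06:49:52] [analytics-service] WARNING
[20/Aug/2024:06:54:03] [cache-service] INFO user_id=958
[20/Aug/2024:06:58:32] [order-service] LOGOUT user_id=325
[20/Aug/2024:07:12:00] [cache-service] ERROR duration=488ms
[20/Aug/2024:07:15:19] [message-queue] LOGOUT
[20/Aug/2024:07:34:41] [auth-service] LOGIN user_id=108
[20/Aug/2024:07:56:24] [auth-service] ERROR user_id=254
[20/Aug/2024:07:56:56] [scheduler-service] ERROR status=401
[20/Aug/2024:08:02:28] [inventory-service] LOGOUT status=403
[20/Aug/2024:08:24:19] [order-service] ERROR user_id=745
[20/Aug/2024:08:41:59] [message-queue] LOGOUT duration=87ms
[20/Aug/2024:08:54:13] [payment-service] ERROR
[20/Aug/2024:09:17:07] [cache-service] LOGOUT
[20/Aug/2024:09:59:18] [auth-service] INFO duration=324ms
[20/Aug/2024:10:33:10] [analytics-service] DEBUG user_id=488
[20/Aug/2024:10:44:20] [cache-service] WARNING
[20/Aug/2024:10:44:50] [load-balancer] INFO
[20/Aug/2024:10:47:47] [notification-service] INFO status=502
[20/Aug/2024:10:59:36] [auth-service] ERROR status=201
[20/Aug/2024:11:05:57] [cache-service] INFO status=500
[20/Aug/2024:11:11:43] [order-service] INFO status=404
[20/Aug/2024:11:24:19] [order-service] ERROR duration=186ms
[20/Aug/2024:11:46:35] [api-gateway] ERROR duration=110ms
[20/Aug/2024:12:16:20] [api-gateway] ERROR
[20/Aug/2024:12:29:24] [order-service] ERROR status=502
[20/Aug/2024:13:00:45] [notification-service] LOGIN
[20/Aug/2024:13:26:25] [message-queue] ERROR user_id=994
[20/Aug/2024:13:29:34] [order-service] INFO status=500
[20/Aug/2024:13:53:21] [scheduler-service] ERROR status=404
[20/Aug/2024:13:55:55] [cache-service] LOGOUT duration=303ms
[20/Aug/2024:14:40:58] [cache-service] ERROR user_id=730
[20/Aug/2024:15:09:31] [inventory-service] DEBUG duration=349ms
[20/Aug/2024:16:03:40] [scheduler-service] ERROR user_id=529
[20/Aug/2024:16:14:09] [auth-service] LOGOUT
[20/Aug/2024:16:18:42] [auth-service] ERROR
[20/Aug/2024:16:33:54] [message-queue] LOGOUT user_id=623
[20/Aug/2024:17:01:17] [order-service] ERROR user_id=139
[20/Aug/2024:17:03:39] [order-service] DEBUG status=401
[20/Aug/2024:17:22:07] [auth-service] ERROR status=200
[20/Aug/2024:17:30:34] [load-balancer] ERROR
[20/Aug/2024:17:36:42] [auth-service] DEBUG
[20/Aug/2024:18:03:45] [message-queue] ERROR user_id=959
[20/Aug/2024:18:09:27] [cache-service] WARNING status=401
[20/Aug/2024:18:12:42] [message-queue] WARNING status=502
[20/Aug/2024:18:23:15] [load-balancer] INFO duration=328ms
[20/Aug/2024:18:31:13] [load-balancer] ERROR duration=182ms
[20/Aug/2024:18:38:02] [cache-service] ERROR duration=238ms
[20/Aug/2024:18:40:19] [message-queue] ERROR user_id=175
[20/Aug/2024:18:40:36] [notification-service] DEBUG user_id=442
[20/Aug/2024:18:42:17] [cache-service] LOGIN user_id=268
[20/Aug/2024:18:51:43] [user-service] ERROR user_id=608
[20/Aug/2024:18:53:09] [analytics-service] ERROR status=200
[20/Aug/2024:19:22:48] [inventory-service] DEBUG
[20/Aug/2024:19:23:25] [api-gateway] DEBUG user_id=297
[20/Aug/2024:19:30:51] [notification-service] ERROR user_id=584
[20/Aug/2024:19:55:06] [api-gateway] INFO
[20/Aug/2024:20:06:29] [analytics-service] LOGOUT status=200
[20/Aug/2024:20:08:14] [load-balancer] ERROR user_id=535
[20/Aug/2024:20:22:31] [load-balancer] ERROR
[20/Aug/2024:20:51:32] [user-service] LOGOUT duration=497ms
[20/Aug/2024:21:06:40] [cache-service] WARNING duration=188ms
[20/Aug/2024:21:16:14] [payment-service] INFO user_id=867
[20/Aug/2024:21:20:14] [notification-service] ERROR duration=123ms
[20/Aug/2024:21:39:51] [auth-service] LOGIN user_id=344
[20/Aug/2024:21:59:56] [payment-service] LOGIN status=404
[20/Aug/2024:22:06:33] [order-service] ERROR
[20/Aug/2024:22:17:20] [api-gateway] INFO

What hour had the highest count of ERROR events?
18

To find the peak hour:

1. Group all ERROR events by hour
2. Count events in each hour
3. Find hour with maximum count
4. Peak hour: 18 (with 6 events)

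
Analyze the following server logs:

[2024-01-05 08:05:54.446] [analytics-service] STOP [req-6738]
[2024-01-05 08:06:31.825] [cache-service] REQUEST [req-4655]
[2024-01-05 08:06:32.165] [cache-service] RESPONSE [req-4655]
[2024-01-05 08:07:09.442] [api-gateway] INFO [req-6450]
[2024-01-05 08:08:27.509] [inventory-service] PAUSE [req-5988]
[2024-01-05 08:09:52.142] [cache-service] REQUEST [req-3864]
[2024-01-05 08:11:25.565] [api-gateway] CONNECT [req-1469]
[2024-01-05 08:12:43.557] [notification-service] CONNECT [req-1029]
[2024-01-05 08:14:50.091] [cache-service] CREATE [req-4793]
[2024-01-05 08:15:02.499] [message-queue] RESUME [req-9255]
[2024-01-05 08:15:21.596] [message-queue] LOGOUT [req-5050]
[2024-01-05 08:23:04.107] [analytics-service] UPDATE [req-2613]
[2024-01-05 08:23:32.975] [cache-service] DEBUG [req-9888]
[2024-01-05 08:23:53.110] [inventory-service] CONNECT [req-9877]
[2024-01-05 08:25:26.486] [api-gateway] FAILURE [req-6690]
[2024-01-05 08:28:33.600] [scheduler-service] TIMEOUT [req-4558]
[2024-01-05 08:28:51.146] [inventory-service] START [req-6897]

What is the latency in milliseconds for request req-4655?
340

To calculate latency:

1. Find REQUEST with id req-4655: 2024-01-05 08:06:31.825
2. Find RESPONSE with id req-4655: 2024-01-05 08:06:32.165
3. Latency: 2024-01-05 08:06:32.165 - 2024-01-05 08:06:31.825 = 340ms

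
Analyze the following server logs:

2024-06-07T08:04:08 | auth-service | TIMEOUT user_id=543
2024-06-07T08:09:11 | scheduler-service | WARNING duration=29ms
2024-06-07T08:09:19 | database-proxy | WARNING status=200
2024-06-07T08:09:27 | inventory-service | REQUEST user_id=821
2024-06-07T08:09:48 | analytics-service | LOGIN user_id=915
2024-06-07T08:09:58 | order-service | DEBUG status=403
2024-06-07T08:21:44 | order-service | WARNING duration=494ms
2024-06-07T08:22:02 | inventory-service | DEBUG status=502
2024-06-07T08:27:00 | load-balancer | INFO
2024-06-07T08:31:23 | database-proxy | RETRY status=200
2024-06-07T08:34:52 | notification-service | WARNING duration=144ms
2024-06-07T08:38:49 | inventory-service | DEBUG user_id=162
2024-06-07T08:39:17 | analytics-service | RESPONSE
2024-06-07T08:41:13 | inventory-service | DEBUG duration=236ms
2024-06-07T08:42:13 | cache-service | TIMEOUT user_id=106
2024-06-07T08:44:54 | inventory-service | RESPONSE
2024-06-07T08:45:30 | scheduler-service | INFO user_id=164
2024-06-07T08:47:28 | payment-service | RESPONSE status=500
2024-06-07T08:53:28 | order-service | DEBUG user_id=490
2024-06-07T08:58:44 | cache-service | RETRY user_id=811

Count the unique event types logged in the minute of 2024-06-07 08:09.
4

To count unique event types:

1. Filter events in the minute starting at 2024-06-07 08:09
2. Extract event types from matching entries
3. Count unique types: 4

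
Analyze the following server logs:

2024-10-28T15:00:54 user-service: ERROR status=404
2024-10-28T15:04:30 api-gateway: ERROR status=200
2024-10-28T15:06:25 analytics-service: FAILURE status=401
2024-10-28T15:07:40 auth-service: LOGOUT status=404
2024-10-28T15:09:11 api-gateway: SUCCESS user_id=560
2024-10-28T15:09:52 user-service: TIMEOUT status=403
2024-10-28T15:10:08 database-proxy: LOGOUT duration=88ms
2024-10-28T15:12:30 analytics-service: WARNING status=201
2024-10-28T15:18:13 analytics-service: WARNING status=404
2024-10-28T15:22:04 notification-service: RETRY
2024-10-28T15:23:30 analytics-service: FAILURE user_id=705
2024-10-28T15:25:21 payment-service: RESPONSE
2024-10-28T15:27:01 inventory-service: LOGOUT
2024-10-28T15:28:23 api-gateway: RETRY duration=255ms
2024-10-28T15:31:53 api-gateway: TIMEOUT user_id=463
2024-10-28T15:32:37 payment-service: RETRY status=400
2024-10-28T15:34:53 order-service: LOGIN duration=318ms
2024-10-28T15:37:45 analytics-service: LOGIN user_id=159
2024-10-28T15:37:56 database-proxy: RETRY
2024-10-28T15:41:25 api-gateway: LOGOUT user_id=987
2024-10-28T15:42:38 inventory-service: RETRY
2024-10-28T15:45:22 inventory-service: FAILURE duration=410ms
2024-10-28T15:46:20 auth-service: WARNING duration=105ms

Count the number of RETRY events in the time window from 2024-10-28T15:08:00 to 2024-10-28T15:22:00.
0

To count events in the time window:

1. Window boundaries: 2024-10-28T15:08:00 to 2024-10-28T15:22:00
2. Filter for RETRY events within this window
3. Count matching events: 0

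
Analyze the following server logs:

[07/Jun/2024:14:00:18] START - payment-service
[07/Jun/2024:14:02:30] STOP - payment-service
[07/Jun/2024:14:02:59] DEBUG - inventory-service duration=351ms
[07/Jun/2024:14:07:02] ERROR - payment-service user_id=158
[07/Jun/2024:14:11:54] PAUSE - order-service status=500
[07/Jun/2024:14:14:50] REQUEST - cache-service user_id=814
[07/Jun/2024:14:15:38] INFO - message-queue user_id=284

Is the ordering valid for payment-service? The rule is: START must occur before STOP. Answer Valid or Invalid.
Valid

To validate ordering:

1. Required order: START → STOP
2. Rule: START must occur before STOP
3. Check actual order of events for payment-service
4. Result: Valid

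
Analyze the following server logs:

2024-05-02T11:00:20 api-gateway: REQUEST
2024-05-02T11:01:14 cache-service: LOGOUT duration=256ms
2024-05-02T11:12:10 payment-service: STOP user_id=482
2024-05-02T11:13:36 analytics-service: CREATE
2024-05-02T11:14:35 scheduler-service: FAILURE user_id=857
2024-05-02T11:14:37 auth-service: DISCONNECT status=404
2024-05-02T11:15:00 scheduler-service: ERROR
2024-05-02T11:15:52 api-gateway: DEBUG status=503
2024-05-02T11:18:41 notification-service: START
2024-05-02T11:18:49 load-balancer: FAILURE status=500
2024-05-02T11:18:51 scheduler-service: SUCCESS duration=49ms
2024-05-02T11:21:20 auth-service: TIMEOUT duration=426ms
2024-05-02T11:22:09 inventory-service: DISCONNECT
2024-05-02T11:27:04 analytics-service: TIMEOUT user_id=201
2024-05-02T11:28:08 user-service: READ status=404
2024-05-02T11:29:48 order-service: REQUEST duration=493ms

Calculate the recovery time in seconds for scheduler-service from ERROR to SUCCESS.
231

To calculate recovery time:

1. Find ERROR event for scheduler-service: 2024-05-02T11:15:00
2. Find next SUCCESS event for scheduler-service: 2024-05-02T11:18:51
3. Recovery time: 2024-05-02T11:18:51 - 2024-05-02T11:15:00 = 231 seconds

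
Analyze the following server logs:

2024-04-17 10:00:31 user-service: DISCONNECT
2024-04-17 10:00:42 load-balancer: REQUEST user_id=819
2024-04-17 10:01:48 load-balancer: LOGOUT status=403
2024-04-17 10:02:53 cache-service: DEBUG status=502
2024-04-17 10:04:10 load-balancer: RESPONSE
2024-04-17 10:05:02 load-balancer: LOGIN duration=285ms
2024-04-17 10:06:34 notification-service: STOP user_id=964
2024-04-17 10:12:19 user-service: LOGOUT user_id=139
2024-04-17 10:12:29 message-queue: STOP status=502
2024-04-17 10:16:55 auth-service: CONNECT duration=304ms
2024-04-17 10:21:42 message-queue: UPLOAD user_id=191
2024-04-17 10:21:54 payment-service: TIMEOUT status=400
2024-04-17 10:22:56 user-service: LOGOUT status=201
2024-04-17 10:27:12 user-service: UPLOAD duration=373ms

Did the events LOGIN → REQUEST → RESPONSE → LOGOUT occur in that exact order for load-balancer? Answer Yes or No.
No

To verify sequence order:

1. Find all events in sequence LOGIN → REQUEST → RESPONSE → LOGOUT for load-balancer
2. Extract their timestamps
3. Check if timestamps are in ascending order
4. Result: No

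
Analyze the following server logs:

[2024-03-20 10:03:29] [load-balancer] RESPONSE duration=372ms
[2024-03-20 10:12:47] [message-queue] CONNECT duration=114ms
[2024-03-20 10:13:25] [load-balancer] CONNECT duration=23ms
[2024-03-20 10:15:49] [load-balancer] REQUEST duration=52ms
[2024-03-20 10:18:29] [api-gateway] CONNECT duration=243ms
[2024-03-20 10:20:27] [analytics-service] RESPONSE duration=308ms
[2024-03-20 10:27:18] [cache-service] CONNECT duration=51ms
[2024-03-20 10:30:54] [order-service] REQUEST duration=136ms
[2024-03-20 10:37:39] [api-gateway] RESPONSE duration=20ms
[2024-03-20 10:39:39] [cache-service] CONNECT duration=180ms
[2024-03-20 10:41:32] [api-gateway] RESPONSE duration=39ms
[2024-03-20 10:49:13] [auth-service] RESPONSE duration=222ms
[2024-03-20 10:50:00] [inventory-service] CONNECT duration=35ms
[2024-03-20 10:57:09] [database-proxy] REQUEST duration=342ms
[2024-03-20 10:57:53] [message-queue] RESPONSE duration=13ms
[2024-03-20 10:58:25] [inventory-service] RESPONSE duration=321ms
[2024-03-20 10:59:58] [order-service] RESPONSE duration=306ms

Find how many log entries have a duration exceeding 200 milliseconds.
7

To count timeouts:

1. Threshold: 200ms
2. Extract duration from each log entry
3. Count entries where duration > 200
4. Timeout count: 7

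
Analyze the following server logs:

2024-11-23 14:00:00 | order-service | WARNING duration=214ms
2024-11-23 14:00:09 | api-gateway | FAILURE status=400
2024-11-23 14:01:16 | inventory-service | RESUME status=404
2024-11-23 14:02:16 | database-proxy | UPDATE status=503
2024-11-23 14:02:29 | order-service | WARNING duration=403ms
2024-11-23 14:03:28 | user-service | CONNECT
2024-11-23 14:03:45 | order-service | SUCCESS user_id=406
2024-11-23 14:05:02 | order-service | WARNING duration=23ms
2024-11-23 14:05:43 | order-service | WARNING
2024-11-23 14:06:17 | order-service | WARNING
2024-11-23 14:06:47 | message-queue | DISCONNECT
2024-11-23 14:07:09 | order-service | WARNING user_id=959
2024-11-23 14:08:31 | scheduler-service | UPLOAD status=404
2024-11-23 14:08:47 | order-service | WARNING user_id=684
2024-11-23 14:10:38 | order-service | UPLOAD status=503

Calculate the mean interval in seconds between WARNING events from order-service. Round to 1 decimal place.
87.8

To calculate average interval:

1. Find all WARNING events for order-service in order
2. Calculate time gaps between consecutive events
3. Compute mean of gaps: 527 / 6 = 87.8 seconds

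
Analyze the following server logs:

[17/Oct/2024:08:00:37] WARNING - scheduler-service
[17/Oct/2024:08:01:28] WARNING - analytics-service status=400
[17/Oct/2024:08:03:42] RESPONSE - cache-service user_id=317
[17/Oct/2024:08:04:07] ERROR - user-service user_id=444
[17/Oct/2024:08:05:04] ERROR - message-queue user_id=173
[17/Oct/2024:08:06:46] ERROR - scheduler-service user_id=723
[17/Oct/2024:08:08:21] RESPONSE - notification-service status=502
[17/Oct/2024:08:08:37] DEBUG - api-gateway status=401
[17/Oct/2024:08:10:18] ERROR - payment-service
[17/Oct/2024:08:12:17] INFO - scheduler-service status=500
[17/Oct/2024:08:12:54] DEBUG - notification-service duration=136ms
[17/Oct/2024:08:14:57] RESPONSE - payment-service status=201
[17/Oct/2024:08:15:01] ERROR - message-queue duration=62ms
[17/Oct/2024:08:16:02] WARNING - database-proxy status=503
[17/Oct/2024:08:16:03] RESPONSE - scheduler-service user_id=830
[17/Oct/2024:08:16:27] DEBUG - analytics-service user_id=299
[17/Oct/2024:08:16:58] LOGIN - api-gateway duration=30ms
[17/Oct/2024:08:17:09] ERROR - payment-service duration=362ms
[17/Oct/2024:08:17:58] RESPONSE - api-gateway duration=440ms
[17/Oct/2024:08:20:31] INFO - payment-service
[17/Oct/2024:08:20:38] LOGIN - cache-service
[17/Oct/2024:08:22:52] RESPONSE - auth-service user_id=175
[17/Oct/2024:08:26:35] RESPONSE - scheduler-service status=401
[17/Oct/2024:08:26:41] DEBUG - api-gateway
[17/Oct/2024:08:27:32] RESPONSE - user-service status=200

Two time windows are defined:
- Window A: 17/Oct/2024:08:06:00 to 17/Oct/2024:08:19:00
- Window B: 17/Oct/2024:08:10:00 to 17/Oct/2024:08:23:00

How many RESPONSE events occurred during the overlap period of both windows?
3

To find overlap events:

1. Window A: 17/Oct/2024:08:06:00 to 17/Oct/2024:08:19:00
2. Window B: 17/Oct/2024:08:10:00 to 17/Oct/2024:08:23:00
3. Overlap period: 17/Oct/2024:08:10:00 to 17/Oct/2024:08:19:00
4. Count RESPONSE events in overlap: 3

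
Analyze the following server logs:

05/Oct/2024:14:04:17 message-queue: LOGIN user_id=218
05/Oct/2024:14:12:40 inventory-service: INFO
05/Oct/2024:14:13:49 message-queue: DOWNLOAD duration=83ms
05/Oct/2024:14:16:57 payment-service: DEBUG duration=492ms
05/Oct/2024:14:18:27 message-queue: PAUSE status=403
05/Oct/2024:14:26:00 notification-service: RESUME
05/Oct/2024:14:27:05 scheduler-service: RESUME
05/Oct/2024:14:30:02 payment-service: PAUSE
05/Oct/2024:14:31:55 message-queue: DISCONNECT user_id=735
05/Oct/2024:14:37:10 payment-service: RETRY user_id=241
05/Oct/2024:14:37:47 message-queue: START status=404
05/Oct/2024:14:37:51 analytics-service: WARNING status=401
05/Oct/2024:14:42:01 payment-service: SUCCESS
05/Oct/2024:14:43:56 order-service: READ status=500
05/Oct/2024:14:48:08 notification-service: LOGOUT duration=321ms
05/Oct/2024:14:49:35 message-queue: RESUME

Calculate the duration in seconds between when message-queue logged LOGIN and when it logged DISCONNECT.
1658

To find the time between events:

1. Locate the first LOGIN event for message-queue: 05/Oct/2024:14:04:17
2. Locate the first DISCONNECT event for message-queue: 05/Oct/2024:14:31:55
3. Calculate the difference: 05/Oct/2024:14:31:55 - 05/Oct/2024:14:04:17 = 1658 seconds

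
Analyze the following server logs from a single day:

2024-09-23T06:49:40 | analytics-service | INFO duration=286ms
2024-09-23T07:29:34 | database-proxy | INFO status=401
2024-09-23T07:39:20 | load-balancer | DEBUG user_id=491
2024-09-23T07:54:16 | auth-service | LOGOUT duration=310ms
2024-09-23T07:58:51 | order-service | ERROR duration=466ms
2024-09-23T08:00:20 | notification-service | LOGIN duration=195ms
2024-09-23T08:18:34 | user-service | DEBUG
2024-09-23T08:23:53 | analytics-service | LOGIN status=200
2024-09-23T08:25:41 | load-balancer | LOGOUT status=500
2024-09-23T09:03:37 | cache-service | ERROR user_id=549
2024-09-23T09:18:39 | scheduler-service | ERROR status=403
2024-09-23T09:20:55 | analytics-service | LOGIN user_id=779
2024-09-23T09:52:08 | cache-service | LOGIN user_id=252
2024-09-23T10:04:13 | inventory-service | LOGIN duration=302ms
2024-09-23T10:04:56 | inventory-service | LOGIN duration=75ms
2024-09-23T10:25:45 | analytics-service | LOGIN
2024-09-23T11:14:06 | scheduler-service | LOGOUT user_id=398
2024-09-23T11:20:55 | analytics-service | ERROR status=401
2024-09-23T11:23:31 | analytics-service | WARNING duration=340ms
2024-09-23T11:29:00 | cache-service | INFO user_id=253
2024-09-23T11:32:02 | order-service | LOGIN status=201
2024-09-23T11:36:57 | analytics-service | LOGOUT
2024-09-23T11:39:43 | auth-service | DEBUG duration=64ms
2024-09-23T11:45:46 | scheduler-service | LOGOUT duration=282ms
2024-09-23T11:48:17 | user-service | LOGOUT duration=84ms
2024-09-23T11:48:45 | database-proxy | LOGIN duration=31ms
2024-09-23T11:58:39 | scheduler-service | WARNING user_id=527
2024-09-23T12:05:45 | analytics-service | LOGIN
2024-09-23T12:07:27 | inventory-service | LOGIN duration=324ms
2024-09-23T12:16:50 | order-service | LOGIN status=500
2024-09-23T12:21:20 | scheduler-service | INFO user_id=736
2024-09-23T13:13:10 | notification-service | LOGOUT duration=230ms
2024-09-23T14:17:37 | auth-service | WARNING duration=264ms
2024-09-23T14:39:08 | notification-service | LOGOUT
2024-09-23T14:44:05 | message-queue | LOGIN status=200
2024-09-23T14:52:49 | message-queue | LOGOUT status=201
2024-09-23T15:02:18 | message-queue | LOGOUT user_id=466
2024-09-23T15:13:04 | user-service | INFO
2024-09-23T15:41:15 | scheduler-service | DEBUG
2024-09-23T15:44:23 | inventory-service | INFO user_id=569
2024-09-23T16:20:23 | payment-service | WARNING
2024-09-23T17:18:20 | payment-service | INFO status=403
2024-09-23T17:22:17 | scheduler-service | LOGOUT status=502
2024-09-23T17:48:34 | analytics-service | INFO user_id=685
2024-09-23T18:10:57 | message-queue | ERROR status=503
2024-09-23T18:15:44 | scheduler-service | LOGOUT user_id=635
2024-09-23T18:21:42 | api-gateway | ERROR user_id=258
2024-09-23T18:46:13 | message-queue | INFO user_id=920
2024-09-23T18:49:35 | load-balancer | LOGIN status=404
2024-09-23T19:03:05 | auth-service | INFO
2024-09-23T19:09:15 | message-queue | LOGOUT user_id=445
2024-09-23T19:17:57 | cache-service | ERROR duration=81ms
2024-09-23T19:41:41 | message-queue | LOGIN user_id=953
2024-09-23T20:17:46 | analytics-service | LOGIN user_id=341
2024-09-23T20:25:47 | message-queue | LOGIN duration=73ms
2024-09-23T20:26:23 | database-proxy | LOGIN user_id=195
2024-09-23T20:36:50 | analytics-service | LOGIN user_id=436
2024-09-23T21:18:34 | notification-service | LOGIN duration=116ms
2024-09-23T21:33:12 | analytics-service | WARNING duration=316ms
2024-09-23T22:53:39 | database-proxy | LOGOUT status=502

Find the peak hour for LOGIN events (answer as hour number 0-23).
20

To find the peak hour:

1. Group all LOGIN events by hour
2. Count events in each hour
3. Find hour with maximum count
4. Peak hour: 20 (with 4 events)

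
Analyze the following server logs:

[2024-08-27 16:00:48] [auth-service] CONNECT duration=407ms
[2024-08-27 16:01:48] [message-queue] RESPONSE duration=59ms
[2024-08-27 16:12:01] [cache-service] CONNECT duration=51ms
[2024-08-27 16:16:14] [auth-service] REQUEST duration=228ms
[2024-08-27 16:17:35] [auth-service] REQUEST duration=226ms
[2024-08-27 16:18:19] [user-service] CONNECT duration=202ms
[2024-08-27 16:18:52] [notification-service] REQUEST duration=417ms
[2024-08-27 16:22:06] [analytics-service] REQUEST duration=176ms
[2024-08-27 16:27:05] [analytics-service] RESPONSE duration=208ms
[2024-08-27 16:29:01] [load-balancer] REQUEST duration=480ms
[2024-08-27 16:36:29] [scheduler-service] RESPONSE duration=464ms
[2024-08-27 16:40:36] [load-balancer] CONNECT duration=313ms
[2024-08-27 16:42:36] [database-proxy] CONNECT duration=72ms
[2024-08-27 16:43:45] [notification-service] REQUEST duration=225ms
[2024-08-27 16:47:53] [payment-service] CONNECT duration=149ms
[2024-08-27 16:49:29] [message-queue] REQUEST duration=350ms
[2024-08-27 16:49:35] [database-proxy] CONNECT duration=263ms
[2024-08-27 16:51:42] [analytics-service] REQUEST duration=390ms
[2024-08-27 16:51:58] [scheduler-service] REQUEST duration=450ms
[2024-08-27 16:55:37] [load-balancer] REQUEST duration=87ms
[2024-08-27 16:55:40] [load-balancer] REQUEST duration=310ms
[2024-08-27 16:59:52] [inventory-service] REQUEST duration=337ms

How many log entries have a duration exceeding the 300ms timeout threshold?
10

To count timeouts:

1. Threshold: 300ms
2. Extract duration from each log entry
3. Count entries where duration > 300
4. Timeout count: 10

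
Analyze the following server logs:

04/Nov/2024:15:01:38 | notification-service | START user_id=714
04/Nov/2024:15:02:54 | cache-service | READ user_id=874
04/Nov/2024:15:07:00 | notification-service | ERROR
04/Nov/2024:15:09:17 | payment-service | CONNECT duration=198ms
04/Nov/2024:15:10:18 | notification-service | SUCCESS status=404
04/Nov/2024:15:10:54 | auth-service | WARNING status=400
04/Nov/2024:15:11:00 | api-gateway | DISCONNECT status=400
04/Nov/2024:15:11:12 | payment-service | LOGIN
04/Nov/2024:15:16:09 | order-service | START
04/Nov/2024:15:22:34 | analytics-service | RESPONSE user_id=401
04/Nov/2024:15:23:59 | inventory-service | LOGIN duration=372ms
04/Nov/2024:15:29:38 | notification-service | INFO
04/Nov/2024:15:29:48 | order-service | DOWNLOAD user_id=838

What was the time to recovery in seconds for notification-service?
198

To calculate recovery time:

1. Find ERROR event for notification-service: 04/Nov/2024:15:07:00
2. Find next SUCCESS event for notification-service: 04/Nov/2024:15:10:18
3. Recovery time: 04/Nov/2024:15:10:18 - 04/Nov/2024:15:07:00 = 198 seconds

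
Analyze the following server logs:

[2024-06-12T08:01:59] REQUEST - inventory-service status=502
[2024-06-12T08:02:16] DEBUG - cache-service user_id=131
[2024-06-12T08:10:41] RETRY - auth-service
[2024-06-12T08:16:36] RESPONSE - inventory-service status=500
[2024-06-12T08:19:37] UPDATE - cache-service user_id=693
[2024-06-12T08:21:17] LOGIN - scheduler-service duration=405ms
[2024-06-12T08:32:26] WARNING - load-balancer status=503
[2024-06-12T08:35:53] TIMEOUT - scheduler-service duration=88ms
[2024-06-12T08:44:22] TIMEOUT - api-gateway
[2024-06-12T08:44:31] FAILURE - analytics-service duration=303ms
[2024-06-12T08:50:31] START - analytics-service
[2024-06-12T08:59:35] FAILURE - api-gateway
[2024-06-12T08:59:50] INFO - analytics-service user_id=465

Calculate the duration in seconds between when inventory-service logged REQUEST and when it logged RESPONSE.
877

To find the time between events:

1. Locate the first REQUEST event for inventory-service: 2024-06-12T08:01:59
2. Locate the first RESPONSE event for inventory-service: 2024-06-12T08:16:36
3. Calculate the difference: 2024-06-12T08:16:36 - 2024-06-12T08:01:59 = 877 seconds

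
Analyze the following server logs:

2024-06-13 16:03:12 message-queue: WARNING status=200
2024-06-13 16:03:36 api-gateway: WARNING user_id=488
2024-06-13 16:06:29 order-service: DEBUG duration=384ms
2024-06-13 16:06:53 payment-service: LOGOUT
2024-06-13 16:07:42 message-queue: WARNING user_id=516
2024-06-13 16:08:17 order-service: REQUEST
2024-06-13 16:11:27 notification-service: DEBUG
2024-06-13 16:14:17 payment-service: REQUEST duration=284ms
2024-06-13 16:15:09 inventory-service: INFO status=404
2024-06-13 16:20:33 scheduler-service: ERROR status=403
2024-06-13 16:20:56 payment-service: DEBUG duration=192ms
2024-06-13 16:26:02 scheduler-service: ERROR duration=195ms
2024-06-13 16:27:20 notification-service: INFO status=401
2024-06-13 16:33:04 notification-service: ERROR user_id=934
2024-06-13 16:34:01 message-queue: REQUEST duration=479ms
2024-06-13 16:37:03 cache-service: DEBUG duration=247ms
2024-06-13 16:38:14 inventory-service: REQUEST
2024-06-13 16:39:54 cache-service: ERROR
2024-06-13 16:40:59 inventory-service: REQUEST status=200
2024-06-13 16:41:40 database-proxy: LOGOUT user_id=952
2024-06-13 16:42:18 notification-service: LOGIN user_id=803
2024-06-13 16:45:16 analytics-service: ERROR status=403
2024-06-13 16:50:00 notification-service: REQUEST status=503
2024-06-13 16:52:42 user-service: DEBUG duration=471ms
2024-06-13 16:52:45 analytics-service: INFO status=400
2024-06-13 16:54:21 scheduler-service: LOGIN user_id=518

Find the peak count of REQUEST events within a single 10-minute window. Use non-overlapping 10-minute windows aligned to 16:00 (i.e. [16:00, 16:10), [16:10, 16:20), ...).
2

To find the burst window:

1. Divide the log period into non-overlapping 10-minute windows starting at 16:00
2. Count REQUEST events in each window
3. Find the window with maximum count
4. Maximum events in a window: 2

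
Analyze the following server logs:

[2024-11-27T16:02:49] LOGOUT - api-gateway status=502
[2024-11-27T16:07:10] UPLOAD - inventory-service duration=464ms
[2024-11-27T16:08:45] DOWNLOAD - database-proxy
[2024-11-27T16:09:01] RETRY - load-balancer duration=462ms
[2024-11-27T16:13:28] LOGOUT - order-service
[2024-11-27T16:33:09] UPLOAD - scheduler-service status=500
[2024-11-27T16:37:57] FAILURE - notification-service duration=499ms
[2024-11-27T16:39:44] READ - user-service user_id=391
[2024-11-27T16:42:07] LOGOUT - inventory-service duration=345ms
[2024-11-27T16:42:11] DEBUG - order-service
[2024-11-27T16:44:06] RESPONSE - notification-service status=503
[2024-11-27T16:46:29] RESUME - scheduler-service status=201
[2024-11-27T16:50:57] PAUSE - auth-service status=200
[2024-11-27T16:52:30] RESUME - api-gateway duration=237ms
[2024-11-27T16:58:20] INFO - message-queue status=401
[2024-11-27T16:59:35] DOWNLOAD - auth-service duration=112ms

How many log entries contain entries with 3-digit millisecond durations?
6

To find matching entries:

1. Pattern to match: entries with 3-digit millisecond durations
2. Scan each log entry for the pattern
3. Count matches: 6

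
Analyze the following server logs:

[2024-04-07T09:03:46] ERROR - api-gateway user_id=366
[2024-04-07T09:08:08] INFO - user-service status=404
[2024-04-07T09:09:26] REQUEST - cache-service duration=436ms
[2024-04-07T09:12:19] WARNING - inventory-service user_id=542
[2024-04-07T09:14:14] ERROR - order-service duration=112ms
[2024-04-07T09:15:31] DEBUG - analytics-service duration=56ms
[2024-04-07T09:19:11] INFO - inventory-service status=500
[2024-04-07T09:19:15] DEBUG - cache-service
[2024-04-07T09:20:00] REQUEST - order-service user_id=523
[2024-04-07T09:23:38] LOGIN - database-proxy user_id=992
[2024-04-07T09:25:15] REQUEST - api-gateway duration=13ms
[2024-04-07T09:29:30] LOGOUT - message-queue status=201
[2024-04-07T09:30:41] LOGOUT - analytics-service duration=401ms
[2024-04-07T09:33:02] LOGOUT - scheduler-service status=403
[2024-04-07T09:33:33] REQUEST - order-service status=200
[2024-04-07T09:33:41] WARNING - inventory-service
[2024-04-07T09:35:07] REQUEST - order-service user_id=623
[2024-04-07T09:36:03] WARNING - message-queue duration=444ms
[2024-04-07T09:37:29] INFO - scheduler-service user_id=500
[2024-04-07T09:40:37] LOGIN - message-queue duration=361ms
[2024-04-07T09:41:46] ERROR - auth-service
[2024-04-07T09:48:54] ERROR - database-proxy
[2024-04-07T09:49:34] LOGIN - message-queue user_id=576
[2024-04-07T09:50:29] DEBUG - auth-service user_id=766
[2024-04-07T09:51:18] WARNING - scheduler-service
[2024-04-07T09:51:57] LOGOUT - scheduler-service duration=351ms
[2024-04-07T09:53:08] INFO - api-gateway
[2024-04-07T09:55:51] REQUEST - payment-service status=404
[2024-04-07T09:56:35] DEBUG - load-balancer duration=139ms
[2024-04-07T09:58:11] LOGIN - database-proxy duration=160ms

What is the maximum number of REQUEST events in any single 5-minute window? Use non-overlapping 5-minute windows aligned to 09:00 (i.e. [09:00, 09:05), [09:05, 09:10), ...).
1

To find the burst window:

1. Divide the log period into non-overlapping 5-minute windows starting at 09:00
2. Count REQUEST events in each window
3. Find the window with maximum count
4. Maximum events in a window: 1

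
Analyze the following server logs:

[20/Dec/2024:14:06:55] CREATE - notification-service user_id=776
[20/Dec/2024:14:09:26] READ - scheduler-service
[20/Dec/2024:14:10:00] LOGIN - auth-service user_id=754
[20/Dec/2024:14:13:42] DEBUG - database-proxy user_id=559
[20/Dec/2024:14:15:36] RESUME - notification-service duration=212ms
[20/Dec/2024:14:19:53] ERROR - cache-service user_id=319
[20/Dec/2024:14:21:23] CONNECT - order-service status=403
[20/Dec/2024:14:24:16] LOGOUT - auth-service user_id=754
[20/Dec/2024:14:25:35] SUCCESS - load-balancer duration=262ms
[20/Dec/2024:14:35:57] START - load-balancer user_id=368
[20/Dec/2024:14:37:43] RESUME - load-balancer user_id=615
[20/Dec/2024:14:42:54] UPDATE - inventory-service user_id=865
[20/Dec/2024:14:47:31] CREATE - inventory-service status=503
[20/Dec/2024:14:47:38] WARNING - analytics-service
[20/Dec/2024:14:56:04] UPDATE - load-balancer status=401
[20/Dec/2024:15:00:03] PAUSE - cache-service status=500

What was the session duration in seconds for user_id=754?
856

To calculate session duration:

1. Find LOGIN event for user_id=754: 20/Dec/2024:14:10:00
2. Find LOGOUT event for user_id=754: 20/Dec/2024:14:24:16
3. Session duration: 20/Dec/2024:14:24:16 - 20/Dec/2024:14:10:00 = 856 seconds (14 minutes)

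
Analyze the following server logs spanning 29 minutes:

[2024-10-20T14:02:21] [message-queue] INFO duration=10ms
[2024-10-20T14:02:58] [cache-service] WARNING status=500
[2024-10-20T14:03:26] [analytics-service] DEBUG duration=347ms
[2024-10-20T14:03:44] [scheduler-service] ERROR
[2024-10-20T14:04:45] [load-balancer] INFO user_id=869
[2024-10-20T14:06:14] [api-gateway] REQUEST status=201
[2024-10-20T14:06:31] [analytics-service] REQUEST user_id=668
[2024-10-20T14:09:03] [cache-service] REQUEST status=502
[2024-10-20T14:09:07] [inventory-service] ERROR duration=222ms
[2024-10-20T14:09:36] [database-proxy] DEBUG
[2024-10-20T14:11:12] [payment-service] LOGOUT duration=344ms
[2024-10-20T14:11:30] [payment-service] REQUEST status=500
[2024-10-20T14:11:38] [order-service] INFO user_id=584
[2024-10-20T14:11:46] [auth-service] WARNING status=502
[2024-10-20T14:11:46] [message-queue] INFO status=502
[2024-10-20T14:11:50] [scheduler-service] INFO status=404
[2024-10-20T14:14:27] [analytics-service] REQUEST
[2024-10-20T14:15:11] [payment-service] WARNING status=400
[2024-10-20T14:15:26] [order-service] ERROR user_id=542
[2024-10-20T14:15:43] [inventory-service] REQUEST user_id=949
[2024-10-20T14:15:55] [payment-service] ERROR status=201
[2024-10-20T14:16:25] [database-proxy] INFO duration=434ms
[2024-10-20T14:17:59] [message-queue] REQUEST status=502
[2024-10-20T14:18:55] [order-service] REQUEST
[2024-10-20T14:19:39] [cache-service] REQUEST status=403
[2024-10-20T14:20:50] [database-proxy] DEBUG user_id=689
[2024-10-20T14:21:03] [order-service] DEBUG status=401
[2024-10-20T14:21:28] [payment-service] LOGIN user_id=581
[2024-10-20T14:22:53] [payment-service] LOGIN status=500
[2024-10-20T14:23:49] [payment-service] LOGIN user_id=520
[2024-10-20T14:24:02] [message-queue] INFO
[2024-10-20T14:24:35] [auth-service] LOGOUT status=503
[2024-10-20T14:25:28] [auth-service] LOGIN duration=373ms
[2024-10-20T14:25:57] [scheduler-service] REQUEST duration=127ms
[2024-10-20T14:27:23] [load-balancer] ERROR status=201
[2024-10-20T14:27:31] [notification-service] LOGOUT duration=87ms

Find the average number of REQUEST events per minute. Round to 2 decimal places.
0.34

To calculate the rate:

1. Count total REQUEST events: 10
2. Total time period: 29 minutes
3. Rate = 10 / 29 = 0.34 events per minute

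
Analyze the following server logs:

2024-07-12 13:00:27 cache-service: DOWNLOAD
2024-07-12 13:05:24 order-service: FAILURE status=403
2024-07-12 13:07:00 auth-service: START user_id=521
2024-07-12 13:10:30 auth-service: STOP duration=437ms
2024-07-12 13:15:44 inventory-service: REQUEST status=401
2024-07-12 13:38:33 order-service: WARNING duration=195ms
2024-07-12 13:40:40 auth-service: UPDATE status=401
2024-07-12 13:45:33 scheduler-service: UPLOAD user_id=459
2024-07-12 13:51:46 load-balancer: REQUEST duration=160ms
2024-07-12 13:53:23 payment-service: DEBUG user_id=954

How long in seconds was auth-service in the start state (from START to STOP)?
210

To calculate state duration:

1. Find START event for auth-service: 2024-07-12 13:07:00
2. Find STOP event for auth-service: 2024-07-12 13:10:30
3. Calculate duration: 2024-07-12 13:10:30 - 2024-07-12 13:07:00 = 210 seconds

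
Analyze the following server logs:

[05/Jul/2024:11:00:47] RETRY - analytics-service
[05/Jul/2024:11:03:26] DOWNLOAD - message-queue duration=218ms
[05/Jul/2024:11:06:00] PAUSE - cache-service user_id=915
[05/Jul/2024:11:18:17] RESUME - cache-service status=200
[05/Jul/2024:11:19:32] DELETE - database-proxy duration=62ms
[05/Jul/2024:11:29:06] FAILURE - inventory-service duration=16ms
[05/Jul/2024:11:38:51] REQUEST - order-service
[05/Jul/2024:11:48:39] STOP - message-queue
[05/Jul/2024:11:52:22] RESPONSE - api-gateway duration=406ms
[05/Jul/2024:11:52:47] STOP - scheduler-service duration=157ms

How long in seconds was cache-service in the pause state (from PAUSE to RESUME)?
737

To calculate state duration:

1. Find PAUSE event for cache-service: 05/Jul/2024:11:06:00
2. Find RESUME event for cache-service: 05/Jul/2024:11:18:17
3. Calculate duration: 05/Jul/2024:11:18:17 - 05/Jul/2024:11:06:00 = 737 seconds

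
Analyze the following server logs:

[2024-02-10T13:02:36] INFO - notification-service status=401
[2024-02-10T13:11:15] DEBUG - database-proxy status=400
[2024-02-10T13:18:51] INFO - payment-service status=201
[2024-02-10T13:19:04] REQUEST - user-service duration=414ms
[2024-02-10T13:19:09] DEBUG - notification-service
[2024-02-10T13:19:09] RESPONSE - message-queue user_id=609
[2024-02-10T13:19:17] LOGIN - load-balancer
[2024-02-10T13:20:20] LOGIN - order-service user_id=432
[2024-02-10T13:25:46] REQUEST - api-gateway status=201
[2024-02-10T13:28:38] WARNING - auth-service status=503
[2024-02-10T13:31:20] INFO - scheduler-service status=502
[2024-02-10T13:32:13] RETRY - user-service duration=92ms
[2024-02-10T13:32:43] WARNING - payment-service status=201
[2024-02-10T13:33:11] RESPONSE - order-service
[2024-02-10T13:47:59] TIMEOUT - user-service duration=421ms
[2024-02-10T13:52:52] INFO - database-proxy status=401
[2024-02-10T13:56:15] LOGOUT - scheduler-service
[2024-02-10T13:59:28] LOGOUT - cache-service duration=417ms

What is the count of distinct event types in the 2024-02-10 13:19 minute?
4

To count unique event types:

1. Filter events in the minute starting at 2024-02-10 13:19
2. Extract event types from matching entries
3. Count unique types: 4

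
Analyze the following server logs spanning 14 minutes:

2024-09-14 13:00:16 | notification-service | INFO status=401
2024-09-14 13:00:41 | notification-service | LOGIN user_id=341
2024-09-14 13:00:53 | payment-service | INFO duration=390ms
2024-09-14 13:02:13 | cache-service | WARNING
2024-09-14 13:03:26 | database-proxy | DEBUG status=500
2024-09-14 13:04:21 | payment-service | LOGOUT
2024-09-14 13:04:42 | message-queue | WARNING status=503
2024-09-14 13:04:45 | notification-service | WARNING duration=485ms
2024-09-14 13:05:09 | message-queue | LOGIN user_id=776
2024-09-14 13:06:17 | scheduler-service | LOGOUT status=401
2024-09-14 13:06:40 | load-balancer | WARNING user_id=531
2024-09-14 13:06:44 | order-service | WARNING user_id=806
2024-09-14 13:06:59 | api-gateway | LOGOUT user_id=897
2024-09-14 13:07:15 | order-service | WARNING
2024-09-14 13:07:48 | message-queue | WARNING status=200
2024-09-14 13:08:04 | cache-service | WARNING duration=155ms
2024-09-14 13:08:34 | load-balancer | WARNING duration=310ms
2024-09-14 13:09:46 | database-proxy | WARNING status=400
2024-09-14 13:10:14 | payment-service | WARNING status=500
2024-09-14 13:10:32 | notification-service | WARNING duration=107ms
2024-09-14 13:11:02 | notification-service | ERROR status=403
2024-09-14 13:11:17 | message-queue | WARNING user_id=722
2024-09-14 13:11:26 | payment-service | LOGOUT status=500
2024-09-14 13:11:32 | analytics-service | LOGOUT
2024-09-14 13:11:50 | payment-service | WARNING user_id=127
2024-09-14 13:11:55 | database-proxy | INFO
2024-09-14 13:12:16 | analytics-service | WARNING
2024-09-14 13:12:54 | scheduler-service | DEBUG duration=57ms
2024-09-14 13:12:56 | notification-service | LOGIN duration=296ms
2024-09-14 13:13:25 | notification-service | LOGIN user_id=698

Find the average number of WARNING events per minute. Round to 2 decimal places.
1.07

To calculate the rate:

1. Count total WARNING events: 15
2. Total time period: 14 minutes
3. Rate = 15 / 14 = 1.07 events per minute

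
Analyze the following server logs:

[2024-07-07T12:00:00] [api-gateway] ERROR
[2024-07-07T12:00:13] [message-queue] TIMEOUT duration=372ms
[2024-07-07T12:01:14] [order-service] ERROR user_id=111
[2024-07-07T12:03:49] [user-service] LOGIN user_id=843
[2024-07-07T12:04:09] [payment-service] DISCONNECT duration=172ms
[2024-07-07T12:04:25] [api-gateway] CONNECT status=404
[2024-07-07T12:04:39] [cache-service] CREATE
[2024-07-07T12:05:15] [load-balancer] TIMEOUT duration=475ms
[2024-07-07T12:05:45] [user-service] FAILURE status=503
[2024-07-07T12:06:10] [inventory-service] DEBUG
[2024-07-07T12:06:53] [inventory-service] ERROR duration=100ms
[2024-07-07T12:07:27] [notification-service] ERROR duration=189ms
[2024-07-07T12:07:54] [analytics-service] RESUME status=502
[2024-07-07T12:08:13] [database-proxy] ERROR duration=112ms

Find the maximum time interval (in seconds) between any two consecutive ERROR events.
339

To find the longest gap:

1. Extract all ERROR events in chronological order
2. Calculate time differences between consecutive events
3. Find the maximum difference
4. Longest gap: 339 seconds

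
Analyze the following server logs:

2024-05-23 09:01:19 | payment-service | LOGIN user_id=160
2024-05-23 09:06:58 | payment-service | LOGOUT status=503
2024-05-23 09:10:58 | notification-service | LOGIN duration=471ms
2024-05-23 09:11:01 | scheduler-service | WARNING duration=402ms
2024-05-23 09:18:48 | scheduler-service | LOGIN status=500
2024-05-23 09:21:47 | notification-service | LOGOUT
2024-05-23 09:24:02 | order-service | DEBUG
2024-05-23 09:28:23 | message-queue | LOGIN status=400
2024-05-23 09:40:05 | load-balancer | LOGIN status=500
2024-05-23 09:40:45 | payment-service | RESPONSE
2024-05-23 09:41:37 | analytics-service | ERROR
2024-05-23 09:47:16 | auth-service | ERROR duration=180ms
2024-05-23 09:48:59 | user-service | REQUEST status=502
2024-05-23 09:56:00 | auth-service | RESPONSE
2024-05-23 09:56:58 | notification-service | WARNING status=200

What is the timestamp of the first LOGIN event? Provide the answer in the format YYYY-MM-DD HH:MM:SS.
2024-05-23 09:01:19

To find the first event:

1. Filter for all LOGIN events
2. Sort by timestamp
3. Select the first one
4. Timestamp: 2024-05-23 09:01:19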